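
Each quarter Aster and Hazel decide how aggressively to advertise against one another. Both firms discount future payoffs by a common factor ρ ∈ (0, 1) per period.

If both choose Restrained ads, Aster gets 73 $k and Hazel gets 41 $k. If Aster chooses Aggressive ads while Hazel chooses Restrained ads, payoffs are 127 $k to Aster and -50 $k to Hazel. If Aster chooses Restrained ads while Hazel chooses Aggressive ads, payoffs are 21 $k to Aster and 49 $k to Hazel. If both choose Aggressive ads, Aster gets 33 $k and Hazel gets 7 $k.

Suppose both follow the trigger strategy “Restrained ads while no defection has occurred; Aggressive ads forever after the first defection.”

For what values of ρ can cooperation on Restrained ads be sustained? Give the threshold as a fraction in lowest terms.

27/47

Aster's threshold: (127−73)/(127−33) = 27/47.
Hazel's threshold: (49−41)/(49−7) = 4/21.
27/47 > 4/21, so Aster binds and ρ* = 27/47.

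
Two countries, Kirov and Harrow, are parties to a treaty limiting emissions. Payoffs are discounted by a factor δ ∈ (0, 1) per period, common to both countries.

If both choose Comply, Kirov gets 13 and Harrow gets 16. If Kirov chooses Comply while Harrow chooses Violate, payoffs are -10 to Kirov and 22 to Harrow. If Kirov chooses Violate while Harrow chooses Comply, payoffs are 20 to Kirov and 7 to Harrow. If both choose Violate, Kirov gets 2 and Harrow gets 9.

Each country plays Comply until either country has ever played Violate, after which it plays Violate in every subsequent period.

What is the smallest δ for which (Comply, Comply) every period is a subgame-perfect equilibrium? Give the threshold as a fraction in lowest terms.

6/13

For Kirov: deviation gain 20−13 = 7, per-period punishment loss 13−2 = 11. IC gives δ ≥ 7/18.
For Harrow: gain 6, loss 7 per period, so δ ≥ 6/13.
The tighter constraint is Harrow's, so cooperation needs δ ≥ 6/13.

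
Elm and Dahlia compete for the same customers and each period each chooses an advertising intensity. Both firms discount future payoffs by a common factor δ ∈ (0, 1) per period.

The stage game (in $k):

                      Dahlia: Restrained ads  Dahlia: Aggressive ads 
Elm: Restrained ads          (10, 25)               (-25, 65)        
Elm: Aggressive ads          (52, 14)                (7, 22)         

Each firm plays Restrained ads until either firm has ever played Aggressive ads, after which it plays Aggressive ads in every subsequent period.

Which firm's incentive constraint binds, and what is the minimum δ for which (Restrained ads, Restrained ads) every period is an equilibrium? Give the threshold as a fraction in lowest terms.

Elm; δ ≥ 14/15

Elm's threshold: (52−10)/(52−7) = 14/15.
Dahlia's threshold: (65−25)/(65−22) = 40/43.
14/15 > 40/43, so Elm binds and δ* = 14/15.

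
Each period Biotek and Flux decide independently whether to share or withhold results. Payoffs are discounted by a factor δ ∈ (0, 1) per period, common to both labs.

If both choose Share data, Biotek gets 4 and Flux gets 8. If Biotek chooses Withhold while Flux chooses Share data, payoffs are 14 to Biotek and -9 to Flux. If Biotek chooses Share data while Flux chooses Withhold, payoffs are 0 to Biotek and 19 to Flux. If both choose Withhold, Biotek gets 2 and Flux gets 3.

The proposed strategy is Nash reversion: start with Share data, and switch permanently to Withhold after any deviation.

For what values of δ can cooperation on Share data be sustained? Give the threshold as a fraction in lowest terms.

Biotek's threshold: (14−4)/(14−2) = 5/6.
Flux's threshold: (19−8)/(19−3) = 11/16.
5/6 > 11/16, so Biotek binds and δ* = 5/6.

5/6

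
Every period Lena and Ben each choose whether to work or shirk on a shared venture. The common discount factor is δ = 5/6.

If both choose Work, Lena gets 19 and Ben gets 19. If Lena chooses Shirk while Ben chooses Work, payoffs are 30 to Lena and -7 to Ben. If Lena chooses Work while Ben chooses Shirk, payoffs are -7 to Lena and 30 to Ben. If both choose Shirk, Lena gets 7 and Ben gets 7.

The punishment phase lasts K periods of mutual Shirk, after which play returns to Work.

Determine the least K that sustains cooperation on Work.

No profitable deviation requires (19−7)(δ+…+δ^K) ≥ 30−19, i.e. δ+…+δ^K ≥ 11/12 ≈ 0.9167.
With δ = 5/6, the partial sums are K=1: 0.8333, K=2: 1.5278.
K = 2 is the first length at which the sum reaches 0.9167.

2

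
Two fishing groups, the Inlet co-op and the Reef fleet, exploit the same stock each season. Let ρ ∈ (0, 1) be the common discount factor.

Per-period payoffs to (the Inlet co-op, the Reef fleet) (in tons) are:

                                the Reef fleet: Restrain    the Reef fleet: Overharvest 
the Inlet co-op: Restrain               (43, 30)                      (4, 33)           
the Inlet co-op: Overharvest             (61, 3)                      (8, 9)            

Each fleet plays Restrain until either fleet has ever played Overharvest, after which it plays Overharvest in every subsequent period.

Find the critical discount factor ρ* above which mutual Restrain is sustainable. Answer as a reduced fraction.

For the Inlet co-op: deviation gain 61−43 = 18, per-period punishment loss 43−8 = 35. IC gives ρ ≥ 18/53.
For the Reef fleet: gain 3, loss 21 per period, so ρ ≥ 3/24 = 1/8.
The tighter constraint is the Inlet co-op's, so cooperation needs ρ ≥ 18/53.

18/53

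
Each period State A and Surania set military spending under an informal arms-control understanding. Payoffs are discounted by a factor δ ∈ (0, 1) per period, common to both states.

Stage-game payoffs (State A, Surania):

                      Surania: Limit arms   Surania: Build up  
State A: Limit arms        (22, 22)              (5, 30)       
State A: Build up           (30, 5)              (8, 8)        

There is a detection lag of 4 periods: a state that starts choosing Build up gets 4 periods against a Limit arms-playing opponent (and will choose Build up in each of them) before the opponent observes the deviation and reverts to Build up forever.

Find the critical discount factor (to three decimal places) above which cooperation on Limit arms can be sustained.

0.777

The best deviation is to choose Build up for all 4 undetected periods, earning 30 each, then 8 forever once detected.
Deviation value: 30(1−δ^4)/(1−δ) + 8δ^4/(1−δ); cooperation value: 22/(1−δ).
IC: 22 ≥ 30(1−δ^4) + 8δ^4 = 30 − 22δ^4.
So δ^4 ≥ 8/22 = 4/11, giving δ ≥ (4/11)^(1/4) ≈ 0.777.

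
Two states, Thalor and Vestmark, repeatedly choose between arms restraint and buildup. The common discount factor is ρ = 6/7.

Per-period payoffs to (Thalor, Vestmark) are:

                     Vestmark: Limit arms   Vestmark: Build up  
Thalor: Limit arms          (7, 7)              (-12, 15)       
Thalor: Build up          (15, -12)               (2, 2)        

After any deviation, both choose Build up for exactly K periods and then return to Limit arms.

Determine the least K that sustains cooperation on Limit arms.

3

IC: ρ(1−ρ^K)/(1−ρ) ≥ (15−7)/(7−2) = 8/5.
With ρ = 6/7: need 1 − ρ^K ≥ 8/5·(1−6/7)/(6/7), i.e. ρ^K ≤ 0.7333.
Since (6/7)^2 = 0.7347 and (6/7)^3 = 0.6297, the smallest such K is 3.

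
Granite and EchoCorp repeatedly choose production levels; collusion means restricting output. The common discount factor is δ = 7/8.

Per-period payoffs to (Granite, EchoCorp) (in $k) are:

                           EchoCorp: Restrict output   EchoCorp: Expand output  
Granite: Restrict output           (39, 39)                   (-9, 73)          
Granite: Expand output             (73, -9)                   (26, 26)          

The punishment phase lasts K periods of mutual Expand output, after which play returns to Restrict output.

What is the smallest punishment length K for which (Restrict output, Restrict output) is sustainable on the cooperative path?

4

Need Σ_{k=1}^{K} δ^k ≥ (73−39)/(39−26) = 2.6154 at δ = 7/8.
At K = 3 the sum is 2.3105 < 2.6154; at K = 4 it is 2.8967 ≥ 2.6154.
So the minimum punishment length is K = 4.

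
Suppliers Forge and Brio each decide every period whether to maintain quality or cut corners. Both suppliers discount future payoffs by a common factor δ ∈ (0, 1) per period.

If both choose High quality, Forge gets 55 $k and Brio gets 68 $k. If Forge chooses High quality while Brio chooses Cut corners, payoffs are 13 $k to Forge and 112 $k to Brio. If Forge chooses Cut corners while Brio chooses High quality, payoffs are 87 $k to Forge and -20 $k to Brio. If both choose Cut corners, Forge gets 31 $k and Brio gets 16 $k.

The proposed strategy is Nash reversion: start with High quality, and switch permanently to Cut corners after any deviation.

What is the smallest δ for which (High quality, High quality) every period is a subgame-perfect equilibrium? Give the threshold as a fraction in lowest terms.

For Forge: deviation gain 87−55 = 32, per-period punishment loss 55−31 = 24. IC gives δ ≥ 32/56 = 4/7.
For Brio: gain 44, loss 52 per period, so δ ≥ 44/96 = 11/24.
The tighter constraint is Forge's, so cooperation needs δ ≥ 4/7.

4/7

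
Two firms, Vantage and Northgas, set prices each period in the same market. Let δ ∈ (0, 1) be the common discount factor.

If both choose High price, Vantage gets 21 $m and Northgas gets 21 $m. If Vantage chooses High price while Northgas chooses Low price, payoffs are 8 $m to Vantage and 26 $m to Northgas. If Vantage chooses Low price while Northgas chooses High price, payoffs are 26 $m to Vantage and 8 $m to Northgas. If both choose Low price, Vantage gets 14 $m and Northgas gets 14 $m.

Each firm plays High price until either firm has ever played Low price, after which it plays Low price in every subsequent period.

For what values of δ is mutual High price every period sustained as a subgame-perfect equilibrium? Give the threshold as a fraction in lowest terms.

5/12

One-period gain from deviating is 26 − 21 = 5. The loss is 21 − 14 = 7 in every subsequent period, with present value 7·δ/(1−δ).
Deviation is unprofitable when 7·δ/(1−δ) ≥ 5, i.e. δ/(1−δ) ≥ 5/7.
Equivalently δ ≥ 5/(5+7) = 5/12.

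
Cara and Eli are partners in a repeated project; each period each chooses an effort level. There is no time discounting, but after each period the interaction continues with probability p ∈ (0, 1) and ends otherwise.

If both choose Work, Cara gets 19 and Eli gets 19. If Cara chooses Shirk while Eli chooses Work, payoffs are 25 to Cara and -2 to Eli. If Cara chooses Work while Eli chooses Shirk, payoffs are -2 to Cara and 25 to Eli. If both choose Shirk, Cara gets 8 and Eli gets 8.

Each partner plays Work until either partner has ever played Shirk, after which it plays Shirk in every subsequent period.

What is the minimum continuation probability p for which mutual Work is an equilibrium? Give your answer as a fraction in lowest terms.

Expected cooperation value is 19 + p·19 + p²·19 + … = 19/(1−p); deviation gives 25 + p·8/(1−p).
19 ≥ 25(1−p) + 8p ⇒ 17p ≥ 6 ⇒ p ≥ 6/17.

6/17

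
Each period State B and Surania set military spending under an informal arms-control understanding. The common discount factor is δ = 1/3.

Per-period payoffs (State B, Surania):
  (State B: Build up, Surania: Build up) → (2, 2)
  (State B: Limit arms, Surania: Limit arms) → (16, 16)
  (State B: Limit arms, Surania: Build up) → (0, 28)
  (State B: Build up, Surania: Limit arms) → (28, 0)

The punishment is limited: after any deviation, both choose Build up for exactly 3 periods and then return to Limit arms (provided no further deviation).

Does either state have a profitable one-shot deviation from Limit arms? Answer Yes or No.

Yes

IC: δ+…+δ^3 ≥ (28−16)/(16−2) = 6/7.
At δ = 1/3: partial sum = 0.4815 < 0.8571. Cooperation not sustainable.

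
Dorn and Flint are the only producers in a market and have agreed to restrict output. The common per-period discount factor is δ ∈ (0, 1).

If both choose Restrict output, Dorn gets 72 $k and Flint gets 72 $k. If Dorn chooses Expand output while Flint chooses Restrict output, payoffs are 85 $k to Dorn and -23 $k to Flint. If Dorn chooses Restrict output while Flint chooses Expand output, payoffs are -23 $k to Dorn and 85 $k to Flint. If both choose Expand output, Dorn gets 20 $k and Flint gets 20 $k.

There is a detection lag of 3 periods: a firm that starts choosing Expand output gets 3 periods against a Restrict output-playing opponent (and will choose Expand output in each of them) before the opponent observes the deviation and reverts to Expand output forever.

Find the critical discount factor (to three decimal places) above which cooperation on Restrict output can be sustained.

The best deviation is to choose Expand output for all 3 undetected periods, earning 85 each, then 20 forever once detected.
Deviation value: 85(1−δ^3)/(1−δ) + 20δ^3/(1−δ); cooperation value: 72/(1−δ).
IC: 72 ≥ 85(1−δ^3) + 20δ^3 = 85 − 65δ^3.
So δ^3 ≥ 13/65 = 1/5, giving δ ≥ (1/5)^(1/3) ≈ 0.585.

0.585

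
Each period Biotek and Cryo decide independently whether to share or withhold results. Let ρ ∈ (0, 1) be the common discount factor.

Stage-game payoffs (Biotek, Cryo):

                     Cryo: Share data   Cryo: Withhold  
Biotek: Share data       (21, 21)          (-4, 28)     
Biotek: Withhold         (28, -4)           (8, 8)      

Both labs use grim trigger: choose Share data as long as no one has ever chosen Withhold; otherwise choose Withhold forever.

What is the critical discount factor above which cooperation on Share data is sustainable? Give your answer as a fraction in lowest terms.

Under grim trigger the critical discount factor is (T−C)/(T−P) with T = 28, C = 21, P = 8.
ρ* = (28−21)/(28−8) = 7/20.

7/20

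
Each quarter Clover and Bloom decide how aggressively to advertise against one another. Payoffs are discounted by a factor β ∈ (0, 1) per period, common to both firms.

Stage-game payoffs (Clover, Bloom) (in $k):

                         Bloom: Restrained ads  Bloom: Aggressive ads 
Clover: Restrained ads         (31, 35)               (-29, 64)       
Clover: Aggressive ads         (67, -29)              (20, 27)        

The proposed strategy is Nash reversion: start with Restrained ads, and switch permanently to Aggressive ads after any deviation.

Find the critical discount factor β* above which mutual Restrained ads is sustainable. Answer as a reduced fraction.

29/37

Clover's threshold: (67−31)/(67−20) = 36/47.
Bloom's threshold: (64−35)/(64−27) = 29/37.
36/47 < 29/37, so Bloom binds and β* = 29/37.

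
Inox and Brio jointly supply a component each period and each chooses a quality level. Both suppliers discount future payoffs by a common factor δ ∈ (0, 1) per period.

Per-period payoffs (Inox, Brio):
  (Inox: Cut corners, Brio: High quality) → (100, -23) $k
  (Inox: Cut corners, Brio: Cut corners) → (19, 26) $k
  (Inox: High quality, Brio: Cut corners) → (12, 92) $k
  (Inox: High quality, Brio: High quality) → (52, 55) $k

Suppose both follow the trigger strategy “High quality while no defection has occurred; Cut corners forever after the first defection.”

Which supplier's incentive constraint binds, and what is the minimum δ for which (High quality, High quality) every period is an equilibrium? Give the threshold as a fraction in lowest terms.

Inox; δ ≥ 16/27

Inox's threshold: (100−52)/(100−19) = 16/27.
Brio's threshold: (92−55)/(92−26) = 37/66.
16/27 > 37/66, so Inox binds and δ* = 16/27.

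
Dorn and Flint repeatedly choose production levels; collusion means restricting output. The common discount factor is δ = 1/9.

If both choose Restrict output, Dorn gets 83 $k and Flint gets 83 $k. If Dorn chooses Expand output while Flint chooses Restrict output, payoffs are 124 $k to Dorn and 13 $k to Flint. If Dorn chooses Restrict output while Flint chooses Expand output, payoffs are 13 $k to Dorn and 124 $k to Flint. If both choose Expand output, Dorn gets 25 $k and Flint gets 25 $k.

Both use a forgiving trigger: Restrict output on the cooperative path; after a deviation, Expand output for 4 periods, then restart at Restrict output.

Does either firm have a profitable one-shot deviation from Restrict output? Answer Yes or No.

Yes

IC: δ+…+δ^4 ≥ (124−83)/(83−25) = 41/58.
At δ = 1/9: partial sum = 0.1250 < 0.7069. Cooperation not sustainable.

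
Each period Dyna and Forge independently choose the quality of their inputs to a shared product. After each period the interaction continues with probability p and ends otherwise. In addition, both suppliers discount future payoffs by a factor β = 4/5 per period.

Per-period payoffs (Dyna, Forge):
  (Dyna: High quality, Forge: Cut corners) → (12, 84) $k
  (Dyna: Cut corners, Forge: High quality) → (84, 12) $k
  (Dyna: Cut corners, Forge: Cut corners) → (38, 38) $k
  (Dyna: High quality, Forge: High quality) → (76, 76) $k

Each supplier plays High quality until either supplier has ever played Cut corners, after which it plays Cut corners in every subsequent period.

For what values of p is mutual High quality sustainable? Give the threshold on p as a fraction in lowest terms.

Expected continuation weight on next period's payoff is β·p = 4/5·p, which plays the role of the discount factor.
Cooperation requires 4/5·p ≥ (84−76)/(84−38) = 4/23, hence p ≥ 5/23.

5/23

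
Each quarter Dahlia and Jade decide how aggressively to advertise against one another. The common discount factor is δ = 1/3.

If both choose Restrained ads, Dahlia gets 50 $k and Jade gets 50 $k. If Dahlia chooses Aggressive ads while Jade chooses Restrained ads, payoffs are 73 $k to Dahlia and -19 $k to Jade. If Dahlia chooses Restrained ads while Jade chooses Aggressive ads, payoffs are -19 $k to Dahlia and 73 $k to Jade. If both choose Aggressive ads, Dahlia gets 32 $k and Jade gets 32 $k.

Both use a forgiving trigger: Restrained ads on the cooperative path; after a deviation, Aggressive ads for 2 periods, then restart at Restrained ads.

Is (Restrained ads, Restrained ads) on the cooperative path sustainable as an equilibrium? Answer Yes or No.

Comparing payoff streams over the 3 periods until play realigns: cooperate → 50(1+δ+…+δ^2); deviate → 73 + 32(δ+…+δ^2).
Cooperation is sustained iff (50−32)(δ+…+δ^2) ≥ 73−50.
δ+…+δ^2 = 1/3·(1−(1/3)^2)/(1−1/3) = 0.4444, and (73−50)/(50−32) = 1.2778.
0.4444 < 1.2778, so cooperation is not sustainable.

No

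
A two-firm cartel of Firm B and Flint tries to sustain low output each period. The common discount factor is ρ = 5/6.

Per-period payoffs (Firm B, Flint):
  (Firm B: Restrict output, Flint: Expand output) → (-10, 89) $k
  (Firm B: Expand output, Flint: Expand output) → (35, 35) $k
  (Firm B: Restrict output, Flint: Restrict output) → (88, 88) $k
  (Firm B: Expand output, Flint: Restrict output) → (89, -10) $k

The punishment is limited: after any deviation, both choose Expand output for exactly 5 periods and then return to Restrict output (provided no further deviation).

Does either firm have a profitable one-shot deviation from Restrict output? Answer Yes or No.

No

Comparing payoff streams over the 6 periods until play realigns: cooperate → 88(1+ρ+…+ρ^5); deviate → 89 + 35(ρ+…+ρ^5).
Cooperation is sustained iff (88−35)(ρ+…+ρ^5) ≥ 89−88.
ρ+…+ρ^5 = 5/6·(1−(5/6)^5)/(1−5/6) = 2.9906, and (89−88)/(88−35) = 0.0189.
2.9906 ≥ 0.0189, so cooperation is sustainable.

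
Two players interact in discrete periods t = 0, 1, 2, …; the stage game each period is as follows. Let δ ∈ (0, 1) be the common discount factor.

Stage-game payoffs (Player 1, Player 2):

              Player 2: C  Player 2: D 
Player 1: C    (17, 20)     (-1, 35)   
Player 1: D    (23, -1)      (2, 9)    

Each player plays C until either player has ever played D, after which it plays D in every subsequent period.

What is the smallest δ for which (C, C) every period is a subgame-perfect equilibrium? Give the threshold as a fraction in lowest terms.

15/26

Player 1: cooperation gives 17 each period; deviation gives 23 once then 2 forever.
  17/(1−δ) ≥ 23 + 2δ/(1−δ) ⇒ δ ≥ 6/21 = 2/7.
Player 2: cooperation gives 20 each period; deviation gives 35 once then 9 forever.
  δ ≥ 15/26.
Both must hold, so the binding constraint is Player 2's: δ ≥ 15/26.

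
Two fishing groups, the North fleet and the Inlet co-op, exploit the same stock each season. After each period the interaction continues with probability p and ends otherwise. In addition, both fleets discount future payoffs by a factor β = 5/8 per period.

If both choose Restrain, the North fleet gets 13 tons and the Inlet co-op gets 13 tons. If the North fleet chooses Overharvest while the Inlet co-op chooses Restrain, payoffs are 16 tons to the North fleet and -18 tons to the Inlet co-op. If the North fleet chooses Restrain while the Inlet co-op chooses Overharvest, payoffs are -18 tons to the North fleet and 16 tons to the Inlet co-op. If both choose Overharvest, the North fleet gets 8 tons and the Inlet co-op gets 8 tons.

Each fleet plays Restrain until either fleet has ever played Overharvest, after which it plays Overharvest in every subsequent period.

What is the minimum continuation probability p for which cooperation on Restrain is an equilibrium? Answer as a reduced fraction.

3/5

Expected continuation weight on next period's payoff is β·p = 5/8·p, which plays the role of the discount factor.
Cooperation requires 5/8·p ≥ (16−13)/(16−8) = 3/8, hence p ≥ 3/5.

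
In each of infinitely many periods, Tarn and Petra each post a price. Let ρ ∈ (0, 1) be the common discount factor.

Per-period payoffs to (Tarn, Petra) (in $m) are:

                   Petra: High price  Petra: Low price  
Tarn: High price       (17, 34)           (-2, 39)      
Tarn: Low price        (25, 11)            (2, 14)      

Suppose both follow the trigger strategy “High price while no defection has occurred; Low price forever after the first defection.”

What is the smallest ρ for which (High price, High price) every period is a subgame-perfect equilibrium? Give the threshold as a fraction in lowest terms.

8/23

Tarn's threshold: (25−17)/(25−2) = 8/23.
Petra's threshold: (39−34)/(39−14) = 1/5.
8/23 > 1/5, so Tarn binds and ρ* = 8/23.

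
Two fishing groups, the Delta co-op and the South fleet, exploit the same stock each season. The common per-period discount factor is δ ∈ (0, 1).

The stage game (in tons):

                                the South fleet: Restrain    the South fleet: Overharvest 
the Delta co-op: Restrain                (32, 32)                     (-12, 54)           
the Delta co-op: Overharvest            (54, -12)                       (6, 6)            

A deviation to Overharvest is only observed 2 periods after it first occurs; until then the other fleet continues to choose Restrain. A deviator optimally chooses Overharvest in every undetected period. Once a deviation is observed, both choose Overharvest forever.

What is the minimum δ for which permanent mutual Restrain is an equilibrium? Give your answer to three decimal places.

0.677

Deviating for the 2 undetected periods gains 54−32 = 22 per period over cooperation, then loses 32−6 = 26 per period forever once punishment starts.
Gain: 22(1 + δ + … + δ^1); loss: 26·δ^2/(1−δ).
No profitable deviation ⇔ 22(1−δ^2) ≤ 26·δ^2, i.e. δ^2 ≥ 22/(22+26) = 11/24.
Hence δ ≥ (11/24)^(1/2) ≈ 0.677.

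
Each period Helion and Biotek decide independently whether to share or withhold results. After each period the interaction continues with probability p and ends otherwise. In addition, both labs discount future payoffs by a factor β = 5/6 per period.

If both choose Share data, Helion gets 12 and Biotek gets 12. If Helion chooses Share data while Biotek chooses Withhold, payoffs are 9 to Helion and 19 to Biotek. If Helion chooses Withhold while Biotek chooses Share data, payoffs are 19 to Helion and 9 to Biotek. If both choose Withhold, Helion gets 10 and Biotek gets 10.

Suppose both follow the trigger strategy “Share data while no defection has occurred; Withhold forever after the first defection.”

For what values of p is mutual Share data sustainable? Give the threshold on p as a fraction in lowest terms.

14/15

With continuation probability p and discount β, the effective per-period discount factor is βp.
Grim-trigger IC: βp ≥ (19−12)/(19−10) = 7/9.
So p ≥ (7/9)/(5/6) = 14/15.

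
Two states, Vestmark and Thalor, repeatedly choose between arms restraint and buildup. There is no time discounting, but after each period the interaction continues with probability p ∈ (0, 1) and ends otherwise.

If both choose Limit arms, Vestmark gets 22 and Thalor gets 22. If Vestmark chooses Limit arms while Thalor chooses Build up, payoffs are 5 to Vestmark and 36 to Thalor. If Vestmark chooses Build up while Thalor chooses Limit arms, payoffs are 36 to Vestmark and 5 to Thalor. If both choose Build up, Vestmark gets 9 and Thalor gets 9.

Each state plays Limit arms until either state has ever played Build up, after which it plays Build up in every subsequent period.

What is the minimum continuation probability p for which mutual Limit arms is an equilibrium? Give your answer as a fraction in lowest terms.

14/27

With no time discounting, the continuation probability p plays the role of the discount factor.
Grim-trigger IC: 22/(1−p) ≥ 36 + 9p/(1−p) ⇒ p ≥ (36−22)/(36−9) = 14/27.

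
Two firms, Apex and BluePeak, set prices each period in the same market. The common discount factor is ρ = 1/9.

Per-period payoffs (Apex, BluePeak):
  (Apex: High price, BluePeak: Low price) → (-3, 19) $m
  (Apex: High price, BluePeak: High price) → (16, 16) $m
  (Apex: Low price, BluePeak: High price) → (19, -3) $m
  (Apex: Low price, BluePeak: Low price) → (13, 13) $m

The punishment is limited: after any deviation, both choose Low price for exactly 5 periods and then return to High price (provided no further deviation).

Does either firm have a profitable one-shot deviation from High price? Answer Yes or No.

A one-shot deviation gives 19 now, then 13 for 5 periods, then back to 16.
Gain from deviating: (19−16) today; loss: (16−13) in each of the next 5 periods.
No-deviation condition: (16−13)(ρ+…+ρ^5) ≥ 19−16, i.e. ρ+…+ρ^5 ≥ 1.
At ρ = 1/9: ρ+…+ρ^5 = 0.1250 < 1.0000.
So cooperation is not sustainable.

Yes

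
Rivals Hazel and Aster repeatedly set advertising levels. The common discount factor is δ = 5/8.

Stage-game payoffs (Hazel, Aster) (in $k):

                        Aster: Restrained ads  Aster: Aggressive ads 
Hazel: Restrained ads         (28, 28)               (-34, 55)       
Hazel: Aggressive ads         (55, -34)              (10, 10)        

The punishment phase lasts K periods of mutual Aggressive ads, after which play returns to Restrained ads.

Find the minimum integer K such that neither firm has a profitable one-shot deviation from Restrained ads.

Need Σ_{k=1}^{K} δ^k ≥ (55−28)/(28−10) = 1.5000 at δ = 5/8.
At K = 4 the sum is 1.4124 < 1.5000; at K = 5 it is 1.5077 ≥ 1.5000.
So the minimum punishment length is K = 5.

5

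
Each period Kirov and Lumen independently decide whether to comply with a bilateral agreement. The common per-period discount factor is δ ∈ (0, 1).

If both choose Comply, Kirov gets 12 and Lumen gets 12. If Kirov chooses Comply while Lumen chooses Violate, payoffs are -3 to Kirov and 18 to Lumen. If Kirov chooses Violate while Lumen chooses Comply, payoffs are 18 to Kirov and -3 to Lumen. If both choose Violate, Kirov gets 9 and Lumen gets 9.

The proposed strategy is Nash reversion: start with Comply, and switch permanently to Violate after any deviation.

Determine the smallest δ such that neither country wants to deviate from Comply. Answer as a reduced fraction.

Under grim trigger the critical discount factor is (T−C)/(T−P) with T = 18, C = 12, P = 9.
δ* = (18−12)/(18−9) = 6/9 = 2/3.

2/3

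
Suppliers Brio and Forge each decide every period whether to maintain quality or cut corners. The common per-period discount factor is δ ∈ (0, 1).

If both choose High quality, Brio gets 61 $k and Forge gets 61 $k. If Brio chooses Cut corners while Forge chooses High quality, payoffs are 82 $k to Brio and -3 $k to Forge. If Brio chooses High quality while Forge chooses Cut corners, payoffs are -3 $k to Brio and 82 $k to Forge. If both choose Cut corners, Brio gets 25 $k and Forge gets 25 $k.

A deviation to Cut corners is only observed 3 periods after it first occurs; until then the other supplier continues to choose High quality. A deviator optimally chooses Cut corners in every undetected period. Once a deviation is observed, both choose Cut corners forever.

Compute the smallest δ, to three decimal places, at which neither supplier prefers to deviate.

0.717

A deviator earns 82 for 3 periods, then 25 forever; cooperating earns 61 forever. Multiplying the IC by (1−δ):
61 ≥ 82(1−δ^3) + 25δ^3, so 57·δ^3 ≥ 21 and δ^3 ≥ 7/19.
δ ≥ (7/19)^(1/3) ≈ 0.717.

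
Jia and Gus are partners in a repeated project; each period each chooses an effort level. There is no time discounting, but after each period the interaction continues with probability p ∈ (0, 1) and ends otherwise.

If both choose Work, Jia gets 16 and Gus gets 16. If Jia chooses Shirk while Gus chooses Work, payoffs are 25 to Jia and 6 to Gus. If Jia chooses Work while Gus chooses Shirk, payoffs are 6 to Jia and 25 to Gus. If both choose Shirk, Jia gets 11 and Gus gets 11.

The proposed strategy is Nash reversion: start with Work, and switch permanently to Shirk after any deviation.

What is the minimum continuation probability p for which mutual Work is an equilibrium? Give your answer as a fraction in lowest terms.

With no time discounting, the continuation probability p plays the role of the discount factor.
Grim-trigger IC: 16/(1−p) ≥ 25 + 11p/(1−p) ⇒ p ≥ (25−16)/(25−11) = 9/14.

9/14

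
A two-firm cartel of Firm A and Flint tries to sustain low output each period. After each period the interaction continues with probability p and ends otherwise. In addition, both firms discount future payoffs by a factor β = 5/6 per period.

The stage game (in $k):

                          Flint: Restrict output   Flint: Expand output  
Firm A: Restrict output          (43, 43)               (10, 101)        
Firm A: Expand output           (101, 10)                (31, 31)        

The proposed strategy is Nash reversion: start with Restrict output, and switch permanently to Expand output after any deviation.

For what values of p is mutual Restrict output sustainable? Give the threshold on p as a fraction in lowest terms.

With continuation probability p and discount β, the effective per-period discount factor is βp.
Grim-trigger IC: βp ≥ (101−43)/(101−31) = 29/35.
So p ≥ (29/35)/(5/6) = 174/175.

174/175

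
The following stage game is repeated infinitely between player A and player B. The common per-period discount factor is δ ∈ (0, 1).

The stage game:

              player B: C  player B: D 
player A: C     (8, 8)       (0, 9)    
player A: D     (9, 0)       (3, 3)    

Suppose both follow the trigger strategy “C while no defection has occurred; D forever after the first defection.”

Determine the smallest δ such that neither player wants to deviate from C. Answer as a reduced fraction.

1/6

Under grim trigger the critical discount factor is (T−C)/(T−P) with T = 9, C = 8, P = 3.
δ* = (9−8)/(9−3) = 1/6.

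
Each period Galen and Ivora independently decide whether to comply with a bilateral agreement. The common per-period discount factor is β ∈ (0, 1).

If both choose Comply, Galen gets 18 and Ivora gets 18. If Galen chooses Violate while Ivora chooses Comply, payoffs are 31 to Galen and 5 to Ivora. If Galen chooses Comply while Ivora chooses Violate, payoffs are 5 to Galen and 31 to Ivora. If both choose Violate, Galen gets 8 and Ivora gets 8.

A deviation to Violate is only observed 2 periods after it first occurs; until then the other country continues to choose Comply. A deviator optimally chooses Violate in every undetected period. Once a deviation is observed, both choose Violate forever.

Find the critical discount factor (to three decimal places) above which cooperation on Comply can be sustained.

0.752

A deviator earns 31 for 2 periods, then 8 forever; cooperating earns 18 forever. Multiplying the IC by (1−β):
18 ≥ 31(1−β^2) + 8β^2, so 23·β^2 ≥ 13 and β^2 ≥ 13/23.
β ≥ (13/23)^(1/2) ≈ 0.752.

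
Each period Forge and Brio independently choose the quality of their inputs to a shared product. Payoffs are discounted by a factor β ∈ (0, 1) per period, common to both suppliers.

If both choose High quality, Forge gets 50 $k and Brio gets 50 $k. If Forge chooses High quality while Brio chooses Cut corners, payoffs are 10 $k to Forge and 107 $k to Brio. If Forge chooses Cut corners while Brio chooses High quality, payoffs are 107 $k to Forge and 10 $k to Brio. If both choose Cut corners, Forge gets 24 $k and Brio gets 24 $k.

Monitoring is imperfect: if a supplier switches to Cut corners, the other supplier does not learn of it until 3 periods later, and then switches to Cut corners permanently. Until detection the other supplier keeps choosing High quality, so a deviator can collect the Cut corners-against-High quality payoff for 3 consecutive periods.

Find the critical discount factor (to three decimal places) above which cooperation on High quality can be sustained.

A deviator earns 107 for 3 periods, then 24 forever; cooperating earns 50 forever. Multiplying the IC by (1−β):
50 ≥ 107(1−β^3) + 24β^3, so 83·β^3 ≥ 57 and β^3 ≥ 57/83.
β ≥ (57/83)^(1/3) ≈ 0.882.

0.882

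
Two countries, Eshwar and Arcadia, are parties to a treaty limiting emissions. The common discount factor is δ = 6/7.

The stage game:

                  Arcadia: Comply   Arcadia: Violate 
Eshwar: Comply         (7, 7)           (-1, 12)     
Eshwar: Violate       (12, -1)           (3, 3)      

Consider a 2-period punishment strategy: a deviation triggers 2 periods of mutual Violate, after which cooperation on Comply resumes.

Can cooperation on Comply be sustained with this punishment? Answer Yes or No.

Yes

Comparing payoff streams over the 3 periods until play realigns: cooperate → 7(1+δ+…+δ^2); deviate → 12 + 3(δ+…+δ^2).
Cooperation is sustained iff (7−3)(δ+…+δ^2) ≥ 12−7.
δ+…+δ^2 = 6/7·(1−(6/7)^2)/(1−6/7) = 1.5918, and (12−7)/(7−3) = 1.2500.
1.5918 ≥ 1.2500, so cooperation is sustainable.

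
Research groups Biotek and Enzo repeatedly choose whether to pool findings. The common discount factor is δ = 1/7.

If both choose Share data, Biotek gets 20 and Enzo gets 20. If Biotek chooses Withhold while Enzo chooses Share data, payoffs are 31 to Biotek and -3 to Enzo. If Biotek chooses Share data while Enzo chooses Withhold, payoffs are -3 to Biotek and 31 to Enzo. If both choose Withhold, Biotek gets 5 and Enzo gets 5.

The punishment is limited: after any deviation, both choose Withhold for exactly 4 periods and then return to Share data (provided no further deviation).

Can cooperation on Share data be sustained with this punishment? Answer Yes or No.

A one-shot deviation gives 31 now, then 5 for 4 periods, then back to 20.
Gain from deviating: (31−20) today; loss: (20−5) in each of the next 4 periods.
No-deviation condition: (20−5)(δ+…+δ^4) ≥ 31−20, i.e. δ+…+δ^4 ≥ 11/15.
At δ = 1/7: δ+…+δ^4 = 0.1666 < 0.7333.
So cooperation is not sustainable.

No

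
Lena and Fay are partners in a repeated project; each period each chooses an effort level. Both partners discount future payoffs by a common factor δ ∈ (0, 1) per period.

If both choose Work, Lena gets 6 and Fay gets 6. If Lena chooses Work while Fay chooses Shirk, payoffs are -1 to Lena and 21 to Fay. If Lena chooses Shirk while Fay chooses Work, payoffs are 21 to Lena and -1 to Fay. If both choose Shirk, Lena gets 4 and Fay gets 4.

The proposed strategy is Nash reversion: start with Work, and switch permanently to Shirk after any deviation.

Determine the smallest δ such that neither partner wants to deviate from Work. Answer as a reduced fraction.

Cooperation forever yields 6 each period: 6/(1−δ).
Deviating yields 21 once, then 4 forever: 21 + 4δ/(1−δ).
No profitable deviation requires 6/(1−δ) ≥ 21 + 4δ/(1−δ).
Multiplying by (1−δ): 6 ≥ 21(1−δ) + 4δ = 21 − 17δ.
So 17δ ≥ 15, i.e. δ ≥ 15/17.

15/17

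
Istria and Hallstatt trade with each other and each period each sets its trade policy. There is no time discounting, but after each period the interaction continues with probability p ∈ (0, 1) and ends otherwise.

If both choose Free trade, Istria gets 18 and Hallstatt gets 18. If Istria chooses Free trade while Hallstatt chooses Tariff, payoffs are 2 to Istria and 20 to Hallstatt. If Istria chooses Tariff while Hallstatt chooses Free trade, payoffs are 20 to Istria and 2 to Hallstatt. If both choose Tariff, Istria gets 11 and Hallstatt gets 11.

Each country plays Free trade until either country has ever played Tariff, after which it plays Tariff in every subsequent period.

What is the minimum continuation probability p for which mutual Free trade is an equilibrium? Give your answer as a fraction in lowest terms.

With no time discounting, the continuation probability p plays the role of the discount factor.
Grim-trigger IC: 18/(1−p) ≥ 20 + 11p/(1−p) ⇒ p ≥ (20−18)/(20−11) = 2/9.

2/9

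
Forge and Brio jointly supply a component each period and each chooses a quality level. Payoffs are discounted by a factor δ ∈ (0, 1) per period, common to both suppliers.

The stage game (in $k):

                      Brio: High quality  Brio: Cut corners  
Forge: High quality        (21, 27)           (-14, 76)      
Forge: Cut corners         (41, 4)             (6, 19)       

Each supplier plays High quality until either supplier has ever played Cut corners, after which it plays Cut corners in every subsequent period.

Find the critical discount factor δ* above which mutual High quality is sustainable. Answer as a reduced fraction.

Forge's threshold: (41−21)/(41−6) = 4/7.
Brio's threshold: (76−27)/(76−19) = 49/57.
4/7 < 49/57, so Brio binds and δ* = 49/57.

49/57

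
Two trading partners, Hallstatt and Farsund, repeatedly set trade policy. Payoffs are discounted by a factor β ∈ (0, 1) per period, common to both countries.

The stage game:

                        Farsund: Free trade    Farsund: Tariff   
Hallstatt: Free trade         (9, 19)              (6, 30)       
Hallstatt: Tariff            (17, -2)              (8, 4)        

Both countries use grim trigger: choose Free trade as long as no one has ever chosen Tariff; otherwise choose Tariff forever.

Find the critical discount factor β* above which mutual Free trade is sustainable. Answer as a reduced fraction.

Hallstatt: cooperation gives 9 each period; deviation gives 17 once then 8 forever.
  9/(1−β) ≥ 17 + 8β/(1−β) ⇒ β ≥ 8/9.
Farsund: cooperation gives 19 each period; deviation gives 30 once then 4 forever.
  β ≥ 11/26.
Both must hold, so the binding constraint is Hallstatt's: β ≥ 8/9.

8/9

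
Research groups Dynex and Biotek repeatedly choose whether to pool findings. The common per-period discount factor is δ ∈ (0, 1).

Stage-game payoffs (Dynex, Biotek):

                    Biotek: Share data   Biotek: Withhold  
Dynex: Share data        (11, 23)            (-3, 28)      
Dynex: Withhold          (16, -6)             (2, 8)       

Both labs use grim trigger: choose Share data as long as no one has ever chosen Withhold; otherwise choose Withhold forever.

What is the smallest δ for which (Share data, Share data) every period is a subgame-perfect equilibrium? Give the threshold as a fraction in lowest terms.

5/14

Dynex: cooperation gives 11 each period; deviation gives 16 once then 2 forever.
  11/(1−δ) ≥ 16 + 2δ/(1−δ) ⇒ δ ≥ 5/14.
Biotek: cooperation gives 23 each period; deviation gives 28 once then 8 forever.
  δ ≥ 5/20 = 1/4.
Both must hold, so the binding constraint is Dynex's: δ ≥ 5/14.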